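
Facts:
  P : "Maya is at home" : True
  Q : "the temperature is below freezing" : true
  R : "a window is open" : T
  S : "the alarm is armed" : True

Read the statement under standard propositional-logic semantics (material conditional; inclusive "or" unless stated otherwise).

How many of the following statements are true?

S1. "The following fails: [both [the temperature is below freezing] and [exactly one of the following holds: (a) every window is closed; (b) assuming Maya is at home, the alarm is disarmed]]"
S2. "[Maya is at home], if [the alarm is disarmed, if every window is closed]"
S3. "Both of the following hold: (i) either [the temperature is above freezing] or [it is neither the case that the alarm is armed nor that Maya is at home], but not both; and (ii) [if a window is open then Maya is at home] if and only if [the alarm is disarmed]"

S1: Parsed as not (Q and (not R xor (P -> not S)))

not R = not True = False
not S = not True = False
P -> not S = True -> False = False
not R xor (P -> not S) = False xor False = False
Q and (not R xor (P -> not S)) = True and False = False
not (Q and (not R xor (P -> not S))) = not False = True
Hence S1 is true.

S2: Parsed as (not R -> not S) -> P

not R = not True = False
not S = not True = False
not R -> not S = False -> False = True
(not R -> not S) -> P = True -> True = True
Hence S2 is true.

S3: This is (not Q xor (S nor P)) and ((R -> P) iff not S).

not Q = not True = False
S nor P = True nor True = False
not Q xor (S nor P) = False xor False = False
R -> P = True -> True = True
not S = not True = False
(R -> P) iff not S = True iff False = False
(not Q xor (S nor P)) and ((R -> P) iff not S) = False and False = False
Thus S3 is false.

True statements: 2 (S1, S2).

2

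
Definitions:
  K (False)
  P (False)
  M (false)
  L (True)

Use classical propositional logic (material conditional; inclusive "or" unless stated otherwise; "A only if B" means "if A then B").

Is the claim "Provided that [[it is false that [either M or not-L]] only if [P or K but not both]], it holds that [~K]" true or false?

true

Values: M=F, L=T, P=F, K=F.
Parsed as (¬(M ∨ ¬L) → (P ⊕ K)) → ¬K

¬L = ¬T = F
M ∨ ¬L = F ∨ F = F
¬(M ∨ ¬L) = ¬F = T
P ⊕ K = F ⊕ F = F
¬(M ∨ ¬L) → (P ⊕ K) = T → F = F
¬K = ¬F = T
(¬(M ∨ ¬L) → (P ⊕ K)) → ¬K = F → T = T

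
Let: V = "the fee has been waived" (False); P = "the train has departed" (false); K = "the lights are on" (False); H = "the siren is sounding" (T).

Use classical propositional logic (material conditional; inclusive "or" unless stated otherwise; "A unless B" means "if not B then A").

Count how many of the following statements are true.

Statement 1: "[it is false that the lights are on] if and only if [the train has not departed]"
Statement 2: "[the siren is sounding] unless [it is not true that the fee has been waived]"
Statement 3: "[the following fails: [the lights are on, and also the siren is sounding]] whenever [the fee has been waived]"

Statement 1: Parsed as not K iff not P

not K = not False = True
not P = not False = True
not K iff not P = True iff True = True
Thus Statement 1 is true.

Statement 2: Formalization: H or not V

not V = not False = True
H or not V = True or True = True
Hence Statement 2 is true.

Statement 3: In symbols: V -> not (K and H)

K and H = False and True = False
not (K and H) = not False = True
V -> not (K and H) = False -> True = True
Hence Statement 3 is true.

True statements: 3 (Statement 1, Statement 2, Statement 3).

3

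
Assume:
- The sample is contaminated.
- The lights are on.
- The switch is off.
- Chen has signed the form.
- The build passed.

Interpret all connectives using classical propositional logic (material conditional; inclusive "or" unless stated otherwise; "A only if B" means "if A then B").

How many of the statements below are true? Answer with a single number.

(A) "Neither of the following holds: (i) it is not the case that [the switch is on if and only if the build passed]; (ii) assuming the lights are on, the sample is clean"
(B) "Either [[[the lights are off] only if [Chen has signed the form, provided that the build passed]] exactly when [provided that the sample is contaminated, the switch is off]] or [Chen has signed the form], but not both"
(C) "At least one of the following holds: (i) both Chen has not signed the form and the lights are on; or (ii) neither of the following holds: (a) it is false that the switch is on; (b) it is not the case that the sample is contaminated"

0

Let W = "the switch is on" (F), K = "the build passed" (T), V = "the lights are on" (T), G = "the sample is contaminated" (T), L = "Chen has signed the form" (T).

(A): This is ¬(W ↔ K) ↓ (V → ¬G).

W ↔ K = F ↔ T = F
¬(W ↔ K) = ¬F = T
¬G = ¬T = F
V → ¬G = T → F = F
¬(W ↔ K) ↓ (V → ¬G) = T ↓ F = F
Thus (A) is false.

(B): This is ((¬V → (K → L)) ↔ (G → ¬W)) ⊕ L.

¬V = ¬T = F
K → L = T → T = T
¬V → (K → L) = F → T = T
¬W = ¬F = T
G → ¬W = T → T = T
(¬V → (K → L)) ↔ (G → ¬W) = T ↔ T = T
((¬V → (K → L)) ↔ (G → ¬W)) ⊕ L = T ⊕ T = F
So (B) is false.

(C): In symbols: (¬L ∧ V) ∨ (¬W ↓ ¬G)

¬L = ¬T = F
¬L ∧ V = F ∧ T = F
¬W = ¬F = T
¬G = ¬T = F
¬W ↓ ¬G = T ↓ F = F
(¬L ∧ V) ∨ (¬W ↓ ¬G) = F ∨ F = F
So (C) is false.

Count: 0.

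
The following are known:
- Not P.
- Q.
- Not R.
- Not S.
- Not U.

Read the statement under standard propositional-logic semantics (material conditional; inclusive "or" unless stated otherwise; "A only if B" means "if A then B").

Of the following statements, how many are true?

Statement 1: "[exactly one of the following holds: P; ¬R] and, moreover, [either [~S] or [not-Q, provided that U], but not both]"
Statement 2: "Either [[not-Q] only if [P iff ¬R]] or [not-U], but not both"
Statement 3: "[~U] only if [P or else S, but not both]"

Statement 1: Formalization: (P xor ~R) & (~S xor (U -> ~Q))

~R = ~F = T
P xor ~R = F xor T = T
~S = ~F = T
~Q = ~T = F
U -> ~Q = F -> F = T
~S xor (U -> ~Q) = T xor T = F
(P xor ~R) & (~S xor (U -> ~Q)) = T & F = F
Thus Statement 1 is false.

Statement 2: In symbols: (~Q -> (P <-> ~R)) xor ~U

~Q = ~T = F
~R = ~F = T
P <-> ~R = F <-> T = F
~Q -> (P <-> ~R) = F -> F = T
~U = ~F = T
(~Q -> (P <-> ~R)) xor ~U = T xor T = F
So Statement 2 is false.

Statement 3: Parsed as ~U -> (P xor S)

~U = ~F = T
P xor S = F xor F = F
~U -> (P xor S) = T -> F = F
So Statement 3 is false.

True statements: 0 (none).

0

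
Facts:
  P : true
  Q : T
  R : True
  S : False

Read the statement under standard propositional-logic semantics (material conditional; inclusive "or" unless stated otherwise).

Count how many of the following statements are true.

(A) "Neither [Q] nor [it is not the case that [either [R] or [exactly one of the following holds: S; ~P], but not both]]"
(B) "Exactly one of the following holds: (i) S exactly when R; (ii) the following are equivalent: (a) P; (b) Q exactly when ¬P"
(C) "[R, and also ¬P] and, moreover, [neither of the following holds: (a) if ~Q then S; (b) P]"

(A): Formalization: Q nor not (R xor (S xor not P))

not P = not True = False
S xor not P = False xor False = False
R xor (S xor not P) = True xor False = True
not (R xor (S xor not P)) = not True = False
Q nor not (R xor (S xor not P)) = True nor False = False
Thus (A) is false.

(B): Formalization: (S iff R) xor (P iff (Q iff not P))

S iff R = False iff True = False
not P = not True = False
Q iff not P = True iff False = False
P iff (Q iff not P) = True iff False = False
(S iff R) xor (P iff (Q iff not P)) = False xor False = False
So (B) is false.

(C): In symbols: (R and not P) and ((not Q -> S) nor P)

not P = not True = False
R and not P = True and False = False
not Q = not True = False
not Q -> S = False -> False = True
(not Q -> S) nor P = True nor True = False
(R and not P) and ((not Q -> S) nor P) = False and False = False
So (C) is false.

Count: 0.

0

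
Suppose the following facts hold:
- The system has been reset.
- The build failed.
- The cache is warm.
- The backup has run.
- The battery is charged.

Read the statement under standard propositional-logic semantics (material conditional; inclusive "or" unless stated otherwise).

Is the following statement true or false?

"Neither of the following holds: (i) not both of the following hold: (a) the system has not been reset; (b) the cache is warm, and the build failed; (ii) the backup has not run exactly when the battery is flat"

False

Let D = "the system has been reset" (True), K = "the cache is warm" (True), S = "the build passed" (False), H = "the backup has run" (True), G = "the battery is charged" (True).
This is (not D nand (K and not S)) nor (not H iff not G).

not D = not True = False
not S = not False = True
K and not S = True and True = True
not D nand (K and not S) = False nand True = True
not H = not True = False
not G = not True = False
not H iff not G = False iff False = True
(not D nand (K and not S)) nor (not H iff not G) = True nor True = False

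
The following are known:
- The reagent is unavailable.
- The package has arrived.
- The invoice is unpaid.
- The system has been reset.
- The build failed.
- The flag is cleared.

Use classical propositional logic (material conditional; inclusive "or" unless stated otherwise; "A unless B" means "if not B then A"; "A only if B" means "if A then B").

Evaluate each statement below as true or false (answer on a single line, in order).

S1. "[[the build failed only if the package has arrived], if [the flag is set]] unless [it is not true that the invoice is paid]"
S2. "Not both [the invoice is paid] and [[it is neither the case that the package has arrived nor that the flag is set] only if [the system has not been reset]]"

Let V = "the flag is set" (F), U = "the build passed" (F), Q = "the package has arrived" (T), R = "the invoice is paid" (F), S = "the system has been reset" (T).

S1: Formalization: (V → (¬U → Q)) ∨ ¬R

¬U = ¬F = T
¬U → Q = T → T = T
V → (¬U → Q) = F → T = T
¬R = ¬F = T
(V → (¬U → Q)) ∨ ¬R = T ∨ T = T
Hence S1 is true.

S2: Parsed as R ↑ ((Q ↓ V) → ¬S)

Q ↓ V = T ↓ F = F
¬S = ¬T = F
(Q ↓ V) → ¬S = F → F = T
R ↑ ((Q ↓ V) → ¬S) = F ↑ T = T
Thus S2 is true.

S1 T, S2 T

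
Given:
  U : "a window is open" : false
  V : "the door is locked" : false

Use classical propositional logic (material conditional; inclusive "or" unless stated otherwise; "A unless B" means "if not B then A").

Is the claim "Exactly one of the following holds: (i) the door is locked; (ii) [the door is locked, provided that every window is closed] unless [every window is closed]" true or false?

True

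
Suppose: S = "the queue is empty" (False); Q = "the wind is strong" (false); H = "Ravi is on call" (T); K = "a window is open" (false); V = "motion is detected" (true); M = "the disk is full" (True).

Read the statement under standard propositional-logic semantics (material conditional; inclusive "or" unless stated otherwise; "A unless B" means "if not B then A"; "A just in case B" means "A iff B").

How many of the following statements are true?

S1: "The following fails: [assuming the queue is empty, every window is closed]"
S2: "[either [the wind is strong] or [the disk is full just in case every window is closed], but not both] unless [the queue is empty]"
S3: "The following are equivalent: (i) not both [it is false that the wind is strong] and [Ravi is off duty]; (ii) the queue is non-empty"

2

S1: Parsed as not (S -> not K)

not K = not False = True
S -> not K = False -> True = True
not (S -> not K) = not True = False
Thus S1 is false.

S2: Formalization: (Q xor (M iff not K)) or S

not K = not False = True
M iff not K = True iff True = True
Q xor (M iff not K) = False xor True = True
(Q xor (M iff not K)) or S = True or False = True
Thus S2 is true.

S3: Parsed as (not Q nand not H) iff not S

not Q = not False = True
not H = not True = False
not Q nand not H = True nand False = True
not S = not False = True
(not Q nand not H) iff not S = True iff True = True
So S3 is true.

2 of the 3 statements are true.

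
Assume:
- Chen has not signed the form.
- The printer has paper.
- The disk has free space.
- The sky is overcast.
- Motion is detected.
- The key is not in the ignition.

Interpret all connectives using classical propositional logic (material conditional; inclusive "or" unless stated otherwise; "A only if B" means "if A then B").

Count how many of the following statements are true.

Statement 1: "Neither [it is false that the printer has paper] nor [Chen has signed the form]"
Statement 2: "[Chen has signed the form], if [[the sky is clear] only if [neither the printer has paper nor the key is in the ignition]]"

Let M = "the printer has paper" (T), R = "Chen has signed the form" (F), N = "the sky is overcast" (T), P = "the key is in the ignition" (F).

Statement 1: In symbols: ~M nor R

~M = ~T = F
~M nor R = F nor F = T
So Statement 1 is true.

Statement 2: Parsed as (~N -> (M nor P)) -> R

~N = ~T = F
M nor P = T nor F = F
~N -> (M nor P) = F -> F = T
(~N -> (M nor P)) -> R = T -> F = F
Thus Statement 2 is false.

True statements: 1 (Statement 1).

1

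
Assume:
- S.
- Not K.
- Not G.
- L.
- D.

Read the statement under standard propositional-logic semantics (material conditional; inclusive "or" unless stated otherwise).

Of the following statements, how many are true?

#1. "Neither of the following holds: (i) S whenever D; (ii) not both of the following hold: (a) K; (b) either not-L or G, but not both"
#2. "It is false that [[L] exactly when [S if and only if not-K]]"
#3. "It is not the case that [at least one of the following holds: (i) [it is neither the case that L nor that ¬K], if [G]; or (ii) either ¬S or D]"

#1: Parsed as (D -> S) nor (K nand (not L xor G))

D -> S = True -> True = True
not L = not True = False
not L xor G = False xor False = False
K nand (not L xor G) = False nand False = True
(D -> S) nor (K nand (not L xor G)) = True nor True = False
Hence #1 is false.

#2: This is not (L iff (S iff not K)).

not K = not False = True
S iff not K = True iff True = True
L iff (S iff not K) = True iff True = True
not (L iff (S iff not K)) = not True = False
Hence #2 is false.

#3: In symbols: not ((G -> (L nor not K)) or (not S or D))

not K = not False = True
L nor not K = True nor True = False
G -> (L nor not K) = False -> False = True
not S = not True = False
not S or D = False or True = True
(G -> (L nor not K)) or (not S or D) = True or True = True
not ((G -> (L nor not K)) or (not S or D)) = not True = False
Hence #3 is false.

0 of the 3 statements are true (none).

0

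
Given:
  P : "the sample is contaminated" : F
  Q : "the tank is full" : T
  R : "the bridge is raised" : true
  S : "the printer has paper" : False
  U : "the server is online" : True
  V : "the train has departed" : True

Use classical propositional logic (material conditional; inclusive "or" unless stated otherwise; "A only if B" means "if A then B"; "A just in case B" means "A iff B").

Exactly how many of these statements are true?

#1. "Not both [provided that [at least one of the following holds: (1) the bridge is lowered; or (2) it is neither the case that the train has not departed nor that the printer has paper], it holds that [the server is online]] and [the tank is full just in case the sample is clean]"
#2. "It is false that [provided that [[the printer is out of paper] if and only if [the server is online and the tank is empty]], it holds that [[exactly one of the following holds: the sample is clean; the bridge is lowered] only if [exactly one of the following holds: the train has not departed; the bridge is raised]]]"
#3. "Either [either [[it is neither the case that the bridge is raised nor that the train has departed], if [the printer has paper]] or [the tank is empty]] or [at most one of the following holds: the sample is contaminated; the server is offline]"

1

#1: In symbols: ((not R or (not V nor S)) -> U) nand (Q iff not P)

not R = not True = False
not V = not True = False
not V nor S = False nor False = True
not R or (not V nor S) = False or True = True
(not R or (not V nor S)) -> U = True -> True = True
not P = not False = True
Q iff not P = True iff True = True
((not R or (not V nor S)) -> U) nand (Q iff not P) = True nand True = False
Thus #1 is false.

#2: Parsed as not ((not S iff (U and not Q)) -> ((not P xor not R) -> (not V xor R)))

not S = not False = True
not Q = not True = False
U and not Q = True and False = False
not S iff (U and not Q) = True iff False = False
not P = not False = True
not R = not True = False
not P xor not R = True xor False = True
not V = not True = False
not V xor R = False xor True = True
(not P xor not R) -> (not V xor R) = True -> True = True
(not S iff (U and not Q)) -> ((not P xor not R) -> (not V xor R)) = False -> True = True
not ((not S iff (U and not Q)) -> ((not P xor not R) -> (not V xor R))) = not True = False
So #2 is false.

#3: In symbols: ((S -> (R nor V)) or not Q) or (P nand not U)

R nor V = True nor True = False
S -> (R nor V) = False -> False = True
not Q = not True = False
(S -> (R nor V)) or not Q = True or False = True
not U = not True = False
P nand not U = False nand False = True
((S -> (R nor V)) or not Q) or (P nand not U) = True or True = True
So #3 is true.

1 of the 3 statements is true.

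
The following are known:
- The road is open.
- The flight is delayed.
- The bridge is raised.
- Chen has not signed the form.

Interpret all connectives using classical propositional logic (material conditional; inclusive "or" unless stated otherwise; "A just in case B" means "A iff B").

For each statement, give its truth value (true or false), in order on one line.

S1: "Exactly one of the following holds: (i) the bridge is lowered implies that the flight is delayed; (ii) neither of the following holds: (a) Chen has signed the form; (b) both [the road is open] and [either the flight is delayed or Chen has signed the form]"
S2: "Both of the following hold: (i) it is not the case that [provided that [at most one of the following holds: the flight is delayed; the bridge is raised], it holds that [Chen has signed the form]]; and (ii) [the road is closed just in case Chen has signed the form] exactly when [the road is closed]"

S1 T; S2 F

Let R = "the bridge is raised" (T), Q = "the flight is delayed" (T), S = "Chen has signed the form" (F), P = "the road is closed" (F).

S1: In symbols: (¬R → Q) ⊕ (S ↓ (¬P ∧ (Q ∨ S)))

¬R = ¬T = F
¬R → Q = F → T = T
¬P = ¬F = T
Q ∨ S = T ∨ F = T
¬P ∧ (Q ∨ S) = T ∧ T = T
S ↓ (¬P ∧ (Q ∨ S)) = F ↓ T = F
(¬R → Q) ⊕ (S ↓ (¬P ∧ (Q ∨ S))) = T ⊕ F = T
Thus S1 is true.

S2: Formalization: ¬((Q ↑ R) → S) ∧ ((P ↔ S) ↔ P)

Q ↑ R = T ↑ T = F
(Q ↑ R) → S = F → F = T
¬((Q ↑ R) → S) = ¬T = F
P ↔ S = F ↔ F = T
(P ↔ S) ↔ P = T ↔ F = F
¬((Q ↑ R) → S) ∧ ((P ↔ S) ↔ P) = F ∧ F = F
Thus S2 is false.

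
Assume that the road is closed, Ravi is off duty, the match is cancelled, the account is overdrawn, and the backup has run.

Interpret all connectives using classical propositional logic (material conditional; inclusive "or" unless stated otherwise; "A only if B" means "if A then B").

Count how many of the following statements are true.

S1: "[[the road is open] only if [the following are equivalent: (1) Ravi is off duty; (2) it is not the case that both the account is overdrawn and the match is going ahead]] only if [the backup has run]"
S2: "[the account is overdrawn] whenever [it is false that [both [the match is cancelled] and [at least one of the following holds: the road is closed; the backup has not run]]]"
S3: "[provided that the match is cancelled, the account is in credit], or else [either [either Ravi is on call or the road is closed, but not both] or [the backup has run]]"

3

Let P = "the road is closed" (T), Q = "Ravi is on call" (F), S = "the account is overdrawn" (T), R = "the match is cancelled" (T), U = "the backup has run" (T).

S1: Parsed as (¬P → (¬Q ↔ (S ↑ ¬R))) → U

¬P = ¬T = F
¬Q = ¬F = T
¬R = ¬T = F
S ↑ ¬R = T ↑ F = T
¬Q ↔ (S ↑ ¬R) = T ↔ T = T
¬P → (¬Q ↔ (S ↑ ¬R)) = F → T = T
(¬P → (¬Q ↔ (S ↑ ¬R))) → U = T → T = T
Thus S1 is true.

S2: In symbols: ¬(R ∧ (P ∨ ¬U)) → S

¬U = ¬T = F
P ∨ ¬U = T ∨ F = T
R ∧ (P ∨ ¬U) = T ∧ T = T
¬(R ∧ (P ∨ ¬U)) = ¬T = F
¬(R ∧ (P ∨ ¬U)) → S = F → T = T
Hence S2 is true.

S3: In symbols: (R → ¬S) ∨ ((Q ⊕ P) ∨ U)

¬S = ¬T = F
R → ¬S = T → F = F
Q ⊕ P = F ⊕ T = T
(Q ⊕ P) ∨ U = T ∨ T = T
(R → ¬S) ∨ ((Q ⊕ P) ∨ U) = F ∨ T = T
So S3 is true.

Count: 3.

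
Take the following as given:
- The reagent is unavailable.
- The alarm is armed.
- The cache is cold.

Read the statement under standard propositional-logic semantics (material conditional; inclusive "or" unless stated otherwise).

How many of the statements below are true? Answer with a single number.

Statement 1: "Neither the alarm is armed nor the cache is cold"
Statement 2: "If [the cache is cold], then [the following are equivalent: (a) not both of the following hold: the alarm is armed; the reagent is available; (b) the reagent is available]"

0

Let Q = "the alarm is armed" (T), R = "the cache is warm" (F), P = "the reagent is available" (F).

Statement 1: Parsed as Q ↓ ¬R

¬R = ¬F = T
Q ↓ ¬R = T ↓ T = F
So Statement 1 is false.

Statement 2: Formalization: ¬R → ((Q ↑ P) ↔ P)

¬R = ¬F = T
Q ↑ P = T ↑ F = T
(Q ↑ P) ↔ P = T ↔ F = F
¬R → ((Q ↑ P) ↔ P) = T → F = F
Hence Statement 2 is false.

True statements: 0 (none).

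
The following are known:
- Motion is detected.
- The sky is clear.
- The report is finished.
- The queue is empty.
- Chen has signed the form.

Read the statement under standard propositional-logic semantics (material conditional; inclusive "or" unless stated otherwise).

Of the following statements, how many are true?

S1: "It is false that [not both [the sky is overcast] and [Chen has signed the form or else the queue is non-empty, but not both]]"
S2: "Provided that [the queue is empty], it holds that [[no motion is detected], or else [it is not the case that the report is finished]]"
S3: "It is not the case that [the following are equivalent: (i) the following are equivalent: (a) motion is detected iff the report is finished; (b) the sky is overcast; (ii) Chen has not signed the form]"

Let K = "the sky is overcast" (False), L = "Chen has signed the form" (True), D = "the queue is empty" (True), W = "motion is detected" (True), H = "the report is finished" (True).

S1: This is not (K nand (L xor not D)).

not D = not True = False
L xor not D = True xor False = True
K nand (L xor not D) = False nand True = True
not (K nand (L xor not D)) = not True = False
Thus S1 is false.

S2: In symbols: D -> (not W or not H)

not W = not True = False
not H = not True = False
not W or not H = False or False = False
D -> (not W or not H) = True -> False = False
Thus S2 is false.

S3: Formalization: not (((W iff H) iff K) iff not L)

W iff H = True iff True = True
(W iff H) iff K = True iff False = False
not L = not True = False
((W iff H) iff K) iff not L = False iff False = True
not (((W iff H) iff K) iff not L) = not True = False
Hence S3 is false.

Count: 0.

0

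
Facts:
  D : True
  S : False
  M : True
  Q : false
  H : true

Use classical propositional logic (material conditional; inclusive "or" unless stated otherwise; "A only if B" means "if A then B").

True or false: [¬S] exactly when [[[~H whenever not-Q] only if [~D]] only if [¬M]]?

Values: S=F, Q=F, H=T, D=T, M=T.
Formalization: ¬S ↔ (((¬Q → ¬H) → ¬D) → ¬M)

¬S = ¬F = T
¬Q = ¬F = T
¬H = ¬T = F
¬Q → ¬H = T → F = F
¬D = ¬T = F
(¬Q → ¬H) → ¬D = F → F = T
¬M = ¬T = F
((¬Q → ¬H) → ¬D) → ¬M = T → F = F
¬S ↔ (((¬Q → ¬H) → ¬D) → ¬M) = T ↔ F = F

false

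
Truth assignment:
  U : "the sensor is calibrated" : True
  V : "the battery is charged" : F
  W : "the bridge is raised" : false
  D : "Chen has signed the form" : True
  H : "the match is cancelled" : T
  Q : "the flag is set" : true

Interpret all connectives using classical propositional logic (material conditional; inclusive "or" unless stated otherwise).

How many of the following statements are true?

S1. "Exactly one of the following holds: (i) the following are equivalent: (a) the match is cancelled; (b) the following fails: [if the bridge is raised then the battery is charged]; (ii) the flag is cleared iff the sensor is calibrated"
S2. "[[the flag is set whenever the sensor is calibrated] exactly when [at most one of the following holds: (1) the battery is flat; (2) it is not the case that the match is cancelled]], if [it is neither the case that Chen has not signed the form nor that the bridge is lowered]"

S1: In symbols: (H iff not (W -> V)) xor (not Q iff U)

W -> V = False -> False = True
not (W -> V) = not True = False
H iff not (W -> V) = True iff False = False
not Q = not True = False
not Q iff U = False iff True = False
(H iff not (W -> V)) xor (not Q iff U) = False xor False = False
Thus S1 is false.

S2: In symbols: (not D nor not W) -> ((U -> Q) iff (not V nand not H))

not D = not True = False
not W = not False = True
not D nor not W = False nor True = False
U -> Q = True -> True = True
not V = not False = True
not H = not True = False
not V nand not H = True nand False = True
(U -> Q) iff (not V nand not H) = True iff True = True
(not D nor not W) -> ((U -> Q) iff (not V nand not H)) = False -> True = True
Thus S2 is true.

1 of the 2 statements is true (S2).

1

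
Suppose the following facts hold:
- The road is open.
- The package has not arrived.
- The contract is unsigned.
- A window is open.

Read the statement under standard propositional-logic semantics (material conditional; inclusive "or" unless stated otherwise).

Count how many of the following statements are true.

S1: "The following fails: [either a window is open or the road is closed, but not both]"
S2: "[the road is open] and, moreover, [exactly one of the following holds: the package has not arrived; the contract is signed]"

1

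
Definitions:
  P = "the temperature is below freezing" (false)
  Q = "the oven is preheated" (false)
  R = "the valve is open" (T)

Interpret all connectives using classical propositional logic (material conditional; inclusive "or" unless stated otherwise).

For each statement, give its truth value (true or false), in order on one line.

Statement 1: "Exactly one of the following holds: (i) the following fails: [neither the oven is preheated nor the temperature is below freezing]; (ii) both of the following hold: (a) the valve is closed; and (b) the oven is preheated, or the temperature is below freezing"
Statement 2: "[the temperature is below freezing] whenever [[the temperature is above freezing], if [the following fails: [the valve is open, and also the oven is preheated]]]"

Statement 1: Formalization: ~(Q nor P) xor (~R & (Q | P))

Q nor P = F nor F = T
~(Q nor P) = ~T = F
~R = ~T = F
Q | P = F | F = F
~R & (Q | P) = F & F = F
~(Q nor P) xor (~R & (Q | P)) = F xor F = F
Thus Statement 1 is false.

Statement 2: Formalization: (~(R & Q) -> ~P) -> P

R & Q = T & F = F
~(R & Q) = ~F = T
~P = ~F = T
~(R & Q) -> ~P = T -> T = T
(~(R & Q) -> ~P) -> P = T -> F = F
Hence Statement 2 is false.

Statement 1 false; Statement 2 false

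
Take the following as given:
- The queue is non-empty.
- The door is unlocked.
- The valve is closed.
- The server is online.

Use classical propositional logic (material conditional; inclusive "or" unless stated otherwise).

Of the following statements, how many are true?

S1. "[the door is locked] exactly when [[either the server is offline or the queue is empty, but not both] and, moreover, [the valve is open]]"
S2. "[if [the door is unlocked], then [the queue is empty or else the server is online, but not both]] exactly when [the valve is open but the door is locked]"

1

Let N = "the door is locked" (F), D = "the server is online" (T), V = "the queue is empty" (F), G = "the valve is open" (F).

S1: Parsed as N ↔ ((¬D ⊕ V) ∧ G)

¬D = ¬T = F
¬D ⊕ V = F ⊕ F = F
(¬D ⊕ V) ∧ G = F ∧ F = F
N ↔ ((¬D ⊕ V) ∧ G) = F ↔ F = T
So S1 is true.

S2: This is (¬N → (V ⊕ D)) ↔ (G ∧ N).

¬N = ¬F = T
V ⊕ D = F ⊕ T = T
¬N → (V ⊕ D) = T → T = T
G ∧ N = F ∧ F = F
(¬N → (V ⊕ D)) ↔ (G ∧ N) = T ↔ F = F
Thus S2 is false.

1 of the 2 statements is true.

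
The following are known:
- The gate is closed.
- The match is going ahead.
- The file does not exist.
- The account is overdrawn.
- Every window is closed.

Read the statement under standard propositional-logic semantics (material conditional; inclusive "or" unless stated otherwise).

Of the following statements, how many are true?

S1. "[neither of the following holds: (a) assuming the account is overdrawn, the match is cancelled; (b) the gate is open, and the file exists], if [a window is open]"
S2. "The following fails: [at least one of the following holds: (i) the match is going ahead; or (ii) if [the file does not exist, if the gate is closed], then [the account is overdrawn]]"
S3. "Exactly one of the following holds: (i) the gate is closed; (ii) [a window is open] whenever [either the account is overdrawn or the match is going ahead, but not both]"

Let V = "a window is open" (F), Q = "the account is overdrawn" (T), H = "the match is cancelled" (F), S = "the gate is open" (F), M = "the file exists" (F).

S1: This is V -> ((Q -> H) nor (S & M)).

Q -> H = T -> F = F
S & M = F & F = F
(Q -> H) nor (S & M) = F nor F = T
V -> ((Q -> H) nor (S & M)) = F -> T = T
Thus S1 is true.

S2: Formalization: ~(~H | ((~S -> ~M) -> Q))

~H = ~F = T
~S = ~F = T
~M = ~F = T
~S -> ~M = T -> T = T
(~S -> ~M) -> Q = T -> T = T
~H | ((~S -> ~M) -> Q) = T | T = T
~(~H | ((~S -> ~M) -> Q)) = ~T = F
So S2 is false.

S3: Parsed as ~S xor ((Q xor ~H) -> V)

~S = ~F = T
~H = ~F = T
Q xor ~H = T xor T = F
(Q xor ~H) -> V = F -> F = T
~S xor ((Q xor ~H) -> V) = T xor T = F
Thus S3 is false.

True statements: 1 (S1).

1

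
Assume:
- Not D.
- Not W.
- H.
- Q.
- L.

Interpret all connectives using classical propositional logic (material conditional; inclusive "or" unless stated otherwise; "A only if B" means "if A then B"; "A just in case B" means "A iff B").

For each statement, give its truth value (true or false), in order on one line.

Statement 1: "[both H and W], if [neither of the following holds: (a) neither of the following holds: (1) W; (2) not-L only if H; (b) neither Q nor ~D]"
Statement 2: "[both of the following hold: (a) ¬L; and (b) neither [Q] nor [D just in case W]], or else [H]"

Statement 1 F, Statement 2 T

Statement 1: Parsed as ((W nor (~L -> H)) nor (Q nor ~D)) -> (H & W)

~L = ~T = F
~L -> H = F -> T = T
W nor (~L -> H) = F nor T = F
~D = ~F = T
Q nor ~D = T nor T = F
(W nor (~L -> H)) nor (Q nor ~D) = F nor F = T
H & W = T & F = F
((W nor (~L -> H)) nor (Q nor ~D)) -> (H & W) = T -> F = F
Hence Statement 1 is false.

Statement 2: Formalization: (~L & (Q nor (D <-> W))) | H

~L = ~T = F
D <-> W = F <-> F = T
Q nor (D <-> W) = T nor T = F
~L & (Q nor (D <-> W)) = F & F = F
(~L & (Q nor (D <-> W))) | H = F | T = T
Hence Statement 2 is true.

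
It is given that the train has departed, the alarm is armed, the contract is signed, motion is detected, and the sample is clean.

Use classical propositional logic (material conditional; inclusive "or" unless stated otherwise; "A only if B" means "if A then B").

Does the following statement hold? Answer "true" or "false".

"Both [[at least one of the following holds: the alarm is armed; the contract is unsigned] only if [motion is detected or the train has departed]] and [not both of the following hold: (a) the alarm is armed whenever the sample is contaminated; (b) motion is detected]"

False

Let Q = "the alarm is armed" (T), R = "the contract is signed" (T), S = "motion is detected" (T), P = "the train has departed" (T), U = "the sample is contaminated" (F).
In symbols: ((Q ∨ ¬R) → (S ∨ P)) ∧ ((U → Q) ↑ S)

¬R = ¬T = F
Q ∨ ¬R = T ∨ F = T
S ∨ P = T ∨ T = T
(Q ∨ ¬R) → (S ∨ P) = T → T = T
U → Q = F → T = T
(U → Q) ↑ S = T ↑ T = F
((Q ∨ ¬R) → (S ∨ P)) ∧ ((U → Q) ↑ S) = T ∧ F = F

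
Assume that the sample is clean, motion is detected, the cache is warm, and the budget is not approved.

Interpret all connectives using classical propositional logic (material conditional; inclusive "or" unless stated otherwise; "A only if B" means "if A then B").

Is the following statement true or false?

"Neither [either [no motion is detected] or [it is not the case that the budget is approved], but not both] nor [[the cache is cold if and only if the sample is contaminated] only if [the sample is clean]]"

Let Q = "motion is detected" (T), S = "the budget is approved" (F), R = "the cache is warm" (T), P = "the sample is contaminated" (F).
This is (¬Q ⊕ ¬S) ↓ ((¬R ↔ P) → ¬P).

¬Q = ¬T = F
¬S = ¬F = T
¬Q ⊕ ¬S = F ⊕ T = T
¬R = ¬T = F
¬R ↔ P = F ↔ F = T
¬P = ¬F = T
(¬R ↔ P) → ¬P = T → T = T
(¬Q ⊕ ¬S) ↓ ((¬R ↔ P) → ¬P) = T ↓ T = F

false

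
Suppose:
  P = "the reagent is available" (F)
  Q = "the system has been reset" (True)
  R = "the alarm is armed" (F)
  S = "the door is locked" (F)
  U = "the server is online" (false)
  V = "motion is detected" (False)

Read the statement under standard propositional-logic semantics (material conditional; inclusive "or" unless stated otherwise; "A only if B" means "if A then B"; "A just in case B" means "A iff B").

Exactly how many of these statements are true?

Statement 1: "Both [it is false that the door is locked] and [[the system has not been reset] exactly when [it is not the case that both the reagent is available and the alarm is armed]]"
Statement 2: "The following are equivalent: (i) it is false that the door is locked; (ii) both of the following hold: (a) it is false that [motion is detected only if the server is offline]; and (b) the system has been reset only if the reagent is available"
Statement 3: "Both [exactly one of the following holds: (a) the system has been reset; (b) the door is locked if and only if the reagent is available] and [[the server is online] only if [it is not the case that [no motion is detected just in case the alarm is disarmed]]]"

Statement 1: Parsed as not S and (not Q iff (P nand R))

not S = not False = True
not Q = not True = False
P nand R = False nand False = True
not Q iff (P nand R) = False iff True = False
not S and (not Q iff (P nand R)) = True and False = False
Thus Statement 1 is false.

Statement 2: In symbols: not S iff (not (V -> not U) and (Q -> P))

not S = not False = True
not U = not False = True
V -> not U = False -> True = True
not (V -> not U) = not True = False
Q -> P = True -> False = False
not (V -> not U) and (Q -> P) = False and False = False
not S iff (not (V -> not U) and (Q -> P)) = True iff False = False
Thus Statement 2 is false.

Statement 3: Formalization: (Q xor (S iff P)) and (U -> not (not V iff not R))

S iff P = False iff False = True
Q xor (S iff P) = True xor True = False
not V = not False = True
not R = not False = True
not V iff not R = True iff True = True
not (not V iff not R) = not True = False
U -> not (not V iff not R) = False -> False = True
(Q xor (S iff P)) and (U -> not (not V iff not R)) = False and True = False
Hence Statement 3 is false.

Count: 0.

0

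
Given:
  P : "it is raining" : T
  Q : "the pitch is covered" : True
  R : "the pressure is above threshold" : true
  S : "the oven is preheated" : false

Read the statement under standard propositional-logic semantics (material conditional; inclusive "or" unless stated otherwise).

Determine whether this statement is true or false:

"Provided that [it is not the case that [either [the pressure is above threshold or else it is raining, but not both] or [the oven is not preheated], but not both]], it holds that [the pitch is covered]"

true

Values: R=T, P=T, S=F, Q=T.
Parsed as ¬((R ⊕ P) ⊕ ¬S) → Q

R ⊕ P = T ⊕ T = F
¬S = ¬F = T
(R ⊕ P) ⊕ ¬S = F ⊕ T = T
¬((R ⊕ P) ⊕ ¬S) = ¬T = F
¬((R ⊕ P) ⊕ ¬S) → Q = F → T = T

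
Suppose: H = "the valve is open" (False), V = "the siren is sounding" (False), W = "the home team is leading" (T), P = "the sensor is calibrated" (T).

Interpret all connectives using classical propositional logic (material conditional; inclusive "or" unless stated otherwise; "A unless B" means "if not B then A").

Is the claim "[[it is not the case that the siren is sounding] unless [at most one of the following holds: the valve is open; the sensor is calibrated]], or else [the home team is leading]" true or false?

The statement is true.

Values: V=F, H=F, P=T, W=T.
In symbols: (¬V ∨ (H ↑ P)) ∨ W

¬V = ¬F = T
H ↑ P = F ↑ T = T
¬V ∨ (H ↑ P) = T ∨ T = T
(¬V ∨ (H ↑ P)) ∨ W = T ∨ T = T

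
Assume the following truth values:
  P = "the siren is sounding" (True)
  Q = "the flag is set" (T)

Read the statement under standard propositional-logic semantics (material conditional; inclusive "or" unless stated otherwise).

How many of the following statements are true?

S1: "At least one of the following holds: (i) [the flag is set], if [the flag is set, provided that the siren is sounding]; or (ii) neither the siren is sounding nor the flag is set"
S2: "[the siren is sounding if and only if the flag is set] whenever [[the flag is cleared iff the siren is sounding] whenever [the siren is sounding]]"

2

S1: Parsed as ((P -> Q) -> Q) or (P nor Q)

P -> Q = True -> True = True
(P -> Q) -> Q = True -> True = True
P nor Q = True nor True = False
((P -> Q) -> Q) or (P nor Q) = True or False = True
So S1 is true.

S2: In symbols: (P -> (not Q iff P)) -> (P iff Q)

not Q = not True = False
not Q iff P = False iff True = False
P -> (not Q iff P) = True -> False = False
P iff Q = True iff True = True
(P -> (not Q iff P)) -> (P iff Q) = False -> True = True
So S2 is true.

2 of the 2 statements are true (S1, S2).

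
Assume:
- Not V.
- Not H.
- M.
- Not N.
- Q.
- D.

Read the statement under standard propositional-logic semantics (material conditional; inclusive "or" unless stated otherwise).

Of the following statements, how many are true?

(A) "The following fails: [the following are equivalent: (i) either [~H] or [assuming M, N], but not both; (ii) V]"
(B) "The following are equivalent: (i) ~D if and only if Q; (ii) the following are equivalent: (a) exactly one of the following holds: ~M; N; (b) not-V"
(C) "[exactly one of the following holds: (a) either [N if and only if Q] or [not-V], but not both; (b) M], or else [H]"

(A): This is ~((~H xor (M -> N)) <-> V).

~H = ~F = T
M -> N = T -> F = F
~H xor (M -> N) = T xor F = T
(~H xor (M -> N)) <-> V = T <-> F = F
~((~H xor (M -> N)) <-> V) = ~F = T
Thus (A) is true.

(B): Parsed as (~D <-> Q) <-> ((~M xor N) <-> ~V)

~D = ~T = F
~D <-> Q = F <-> T = F
~M = ~T = F
~M xor N = F xor F = F
~V = ~F = T
(~M xor N) <-> ~V = F <-> T = F
(~D <-> Q) <-> ((~M xor N) <-> ~V) = F <-> F = T
Hence (B) is true.

(C): In symbols: (((N <-> Q) xor ~V) xor M) | H

N <-> Q = F <-> T = F
~V = ~F = T
(N <-> Q) xor ~V = F xor T = T
((N <-> Q) xor ~V) xor M = T xor T = F
(((N <-> Q) xor ~V) xor M) | H = F | F = F
Thus (C) is false.

Count: 2.

2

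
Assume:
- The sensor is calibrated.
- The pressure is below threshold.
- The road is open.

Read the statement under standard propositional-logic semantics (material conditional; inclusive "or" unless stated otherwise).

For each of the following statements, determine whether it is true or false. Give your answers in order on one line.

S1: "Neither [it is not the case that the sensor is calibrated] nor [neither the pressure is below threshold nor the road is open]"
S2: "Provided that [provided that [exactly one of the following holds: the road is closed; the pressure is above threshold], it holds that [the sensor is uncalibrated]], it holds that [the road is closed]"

S1 true / S2 false

Let R = "the sensor is calibrated" (True), D = "the pressure is above threshold" (False), M = "the road is closed" (False).

S1: Formalization: not R nor (not D nor not M)

not R = not True = False
not D = not False = True
not M = not False = True
not D nor not M = True nor True = False
not R nor (not D nor not M) = False nor False = True
So S1 is true.

S2: This is ((M xor D) -> not R) -> M.

M xor D = False xor False = False
not R = not True = False
(M xor D) -> not R = False -> False = True
((M xor D) -> not R) -> M = True -> False = False
Thus S2 is false.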